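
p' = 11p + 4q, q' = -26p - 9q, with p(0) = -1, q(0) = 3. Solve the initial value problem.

p(t) = e^(t)sin(2t) - e^(t)cos(2t), q(t) = -2e^(t)sin(2t) + 3e^(t)cos(2t)

Coefficient matrix A = [[11, 4], [-26, -9]].
Characteristic polynomial det(A - λI) = λ^2 - 2λ + 5 = 0.
Eigenvalues λ = 1 ± 2i (complex conjugate pair).
For λ=1+2i: an eigenvector is (-1,2) - i(-1,3) = (-1 + i, 2 - 3i).
A real fundamental pair from Re and Im of e^((1+2i)t)v: X_1 = e^(t)(cos(2t)·(-1,2) + sin(2t)·(-1,3)), X_2 = e^(t)(sin(2t)·(-1,2) - cos(2t)·(-1,3)).
General solution: C_1X_1 + C_2X_2.
Applying p(0)=-1, q(0)=3 gives C_1=0, C_2=-1.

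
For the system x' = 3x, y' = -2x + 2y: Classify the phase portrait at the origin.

A = [[3,0],[-2,2]]; det(A-λI) = λ^2 - 5λ + 6.
λ = 3, 2: both positive.

unstable node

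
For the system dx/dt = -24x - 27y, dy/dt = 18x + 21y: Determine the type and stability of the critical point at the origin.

saddle

A = [[-24,-27],[18,21]]; det(A-λI) = λ^2 + 3λ - 18.
λ = -6, 3: opposite signs.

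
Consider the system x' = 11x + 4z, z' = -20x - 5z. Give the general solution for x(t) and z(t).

Coefficient matrix A = [[11, 4], [-20, -5]].
Characteristic polynomial det(A - λI) = λ^2 - 6λ + 25 = 0.
Eigenvalues λ = 3 ± 4i (complex conjugate pair).
For λ=3+4i: an eigenvector is (-1,2) - i(0,1) = (-1, 2 - i).
A real fundamental pair from Re and Im of e^((3+4i)t)v: X_1 = e^(3t)(cos(4t)·(-1,2) + sin(4t)·(0,1)), X_2 = e^(3t)(sin(4t)·(-1,2) - cos(4t)·(0,1)).
General solution: K_1X_1 + K_2X_2.

x(t) = -K_1e^(3t)cos(4t) - K_2e^(3t)sin(4t), z(t) = K_1e^(3t)sin(4t) + 2K_1e^(3t)cos(4t) + 2K_2e^(3t)sin(4t) - K_2e^(3t)cos(4t)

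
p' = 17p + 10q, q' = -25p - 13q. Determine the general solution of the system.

Coefficient matrix A = [[17, 10], [-25, -13]].
Characteristic polynomial det(A - λI) = λ^2 - 4λ + 29 = 0.
Eigenvalues λ = 2 ± 5i (complex conjugate pair).
For λ=2+5i: an eigenvector is (-1,1) - i(-1,2) = (-1 + i, 1 - 2i).
A real fundamental pair from Re and Im of e^((2+5i)t)v: X_1 = e^(2t)(cos(5t)·(-1,1) + sin(5t)·(-1,2)), X_2 = e^(2t)(sin(5t)·(-1,1) - cos(5t)·(-1,2)).
General solution: c_1X_1 + c_2X_2.

p(t) = -c_1e^(2t)sin(5t) - c_1e^(2t)cos(5t) - c_2e^(2t)sin(5t) + c_2e^(2t)cos(5t), q(t) = 2c_1e^(2t)sin(5t) + c_1e^(2t)cos(5t) + c_2e^(2t)sin(5t) - 2c_2e^(2t)cos(5t)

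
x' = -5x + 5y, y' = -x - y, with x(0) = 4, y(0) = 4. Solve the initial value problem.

Coefficient matrix A = [[-5, 5], [-1, -1]].
Characteristic polynomial det(A - λI) = λ^2 + 6λ + 10 = 0.
Eigenvalues λ = -3 ± i (complex conjugate pair).
For λ=-3+i: an eigenvector is (-1,0) - i(2,1) = (-1 - 2i, 0 - i).
A real fundamental pair from Re and Im of e^((-3+i)t)v: X_1 = e^(-3t)(cos(t)·(-1,0) + sin(t)·(2,1)), X_2 = e^(-3t)(sin(t)·(-1,0) - cos(t)·(2,1)).
General solution: c_1X_1 + c_2X_2.
Applying x(0)=4, y(0)=4 gives c_1=4, c_2=-4.

x(t) = 12e^(-3t)sin(t) + 4e^(-3t)cos(t), y(t) = 4e^(-3t)sin(t) + 4e^(-3t)cos(t)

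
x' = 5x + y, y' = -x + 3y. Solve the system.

x(t) = -K_1e^(4t) - K_2te^(4t), y(t) = K_1e^(4t) + K_2te^(4t) - K_2e^(4t)

Coefficient matrix A = [[5, 1], [-1, 3]].
Characteristic polynomial det(A - λI) = λ^2 - 8λ + 16 = 0.
Single eigenvalue λ = 4 with algebraic multiplicity 2.
Eigenvector v = (-1,1); generalized eigenvector w with (A-λI)w=v is (0,-1).
General solution: e^(4t)[K_1·v + K_2·(t·v + w)].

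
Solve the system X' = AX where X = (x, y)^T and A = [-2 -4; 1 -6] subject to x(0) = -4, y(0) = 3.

x(t) = -20te^(-4t) - 4e^(-4t), y(t) = -10te^(-4t) + 3e^(-4t)

Coefficient matrix A = [[-2, -4], [1, -6]].
Characteristic polynomial det(A - λI) = λ^2 + 8λ + 16 = 0.
Single eigenvalue λ = -4 with algebraic multiplicity 2.
Eigenvector v = (-2,-1); generalized eigenvector w with (A-λI)w=v is (-3,-1).
General solution: e^(-4t)[C_1·v + C_2·(t·v + w)].
Applying x(0)=-4, y(0)=3 gives C_1=-13, C_2=10.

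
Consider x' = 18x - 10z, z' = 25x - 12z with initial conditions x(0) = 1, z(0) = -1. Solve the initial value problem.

Coefficient matrix A = [[18, -10], [25, -12]].
Characteristic polynomial det(A - λI) = λ^2 - 6λ + 34 = 0.
Eigenvalues λ = 3 ± 5i (complex conjugate pair).
For λ=3+5i: an eigenvector is (1,2) - i(-1,-1) = (1 + i, 2 + i).
A real fundamental pair from Re and Im of e^((3+5i)t)v: X_1 = e^(3t)(cos(5t)·(1,2) + sin(5t)·(-1,-1)), X_2 = e^(3t)(sin(5t)·(1,2) - cos(5t)·(-1,-1)).
General solution: C_1X_1 + C_2X_2.
Applying x(0)=1, z(0)=-1 gives C_1=-2, C_2=3.

x(t) = 5e^(3t)sin(5t) + e^(3t)cos(5t), z(t) = 8e^(3t)sin(5t) - e^(3t)cos(5t)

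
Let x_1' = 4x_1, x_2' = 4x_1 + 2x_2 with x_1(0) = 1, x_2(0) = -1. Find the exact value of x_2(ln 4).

A = [[4,0],[4,2]]; eigenvalues λ = 2, 4.
Eigenvectors: (0,-1) for λ=2, (-1,-2) for λ=4.
From the initial condition, c_1 = 3, c_2 = -1.
x_2(ln 4) = (3)(4^2)(-1) + (-1)(4^4)(-2) = 464.

464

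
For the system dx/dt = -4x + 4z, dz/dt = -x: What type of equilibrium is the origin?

stable improper node

A = [[-4,4],[-1,0]]; det(A-λI) = λ^2 + 4λ + 4.
repeated λ = -2 with a single eigenvector.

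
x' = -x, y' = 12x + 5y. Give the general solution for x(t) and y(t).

x(t) = c_2e^(-t), y(t) = -c_1e^(5t) - 2c_2e^(-t)

Coefficient matrix A = [[-1, 0], [12, 5]].
Characteristic polynomial det(A - λI) = λ^2 - 4λ - 5 = 0.
Eigenvalues λ = 5, -1.
For λ=5: (A-λI) row 1 is [-6, 0], so an eigenvector is (0, -1).
For λ=-1: (A-λI) row 2 is [12, 6], so an eigenvector is (1, -2).
General solution: c_1e^(5t)(0,-1) + c_2e^(-t)(1,-2).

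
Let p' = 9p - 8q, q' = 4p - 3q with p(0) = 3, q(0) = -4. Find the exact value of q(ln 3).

1668

A = [[9,-8],[4,-3]]; eigenvalues λ = 1, 5.
Eigenvectors: (-1,-1) for λ=1, (-2,-1) for λ=5.
From the initial condition, c_1 = 11, c_2 = -7.
q(ln 3) = (11)(3^1)(-1) + (-7)(3^5)(-1) = 1668.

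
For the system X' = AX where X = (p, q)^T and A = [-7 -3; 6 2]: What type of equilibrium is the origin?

A = [[-7,-3],[6,2]]; det(A-λI) = λ^2 + 5λ + 4.
λ = -4, -1: both negative.

stable node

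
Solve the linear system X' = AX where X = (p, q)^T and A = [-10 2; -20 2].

Coefficient matrix A = [[-10, 2], [-20, 2]].
Characteristic polynomial det(A - λI) = λ^2 + 8λ + 20 = 0.
Eigenvalues λ = -4 ± 2i (complex conjugate pair).
For λ=-4+2i: an eigenvector is (1,3) - i(0,-1) = (1, 3 + i).
A real fundamental pair from Re and Im of e^((-4+2i)t)v: X_1 = e^(-4t)(cos(2t)·(1,3) + sin(2t)·(0,-1)), X_2 = e^(-4t)(sin(2t)·(1,3) - cos(2t)·(0,-1)).
General solution: K_1X_1 + K_2X_2.

p(t) = K_1e^(-4t)cos(2t) + K_2e^(-4t)sin(2t), q(t) = -K_1e^(-4t)sin(2t) + 3K_1e^(-4t)cos(2t) + 3K_2e^(-4t)sin(2t) + K_2e^(-4t)cos(2t)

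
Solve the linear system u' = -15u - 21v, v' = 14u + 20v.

u(t) = 3K_1e^(-t) + K_2e^(6t), v(t) = -2K_1e^(-t) - K_2e^(6t)

Coefficient matrix A = [[-15, -21], [14, 20]].
Characteristic polynomial det(A - λI) = λ^2 - 5λ - 6 = 0.
Eigenvalues λ = -1, 6.
For λ=-1: (A-λI) row 1 is [-14, -21], so an eigenvector is (3, -2).
For λ=6: (A-λI) row 1 is [-21, -21], so an eigenvector is (1, -1).
General solution: K_1e^(-t)(3,-2) + K_2e^(6t)(1,-1).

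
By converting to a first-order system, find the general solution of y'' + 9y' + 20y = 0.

Let x_1 = y, x_2 = y'. Then x_1' = x_2 and x_2' = -20x_1 - 9x_2.
A = [[0,1],[-20,-9]]; det(A-λI) = λ^2 + 9λ + 20.
Eigenvalues λ = -4, -5 with eigenvectors (1,-4), (1,-5).

y(t) = c_1e^(-4t) + c_2e^(-5t)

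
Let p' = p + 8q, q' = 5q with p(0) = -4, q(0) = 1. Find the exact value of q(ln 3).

A = [[1,8],[0,5]]; eigenvalues λ = 1, 5.
Eigenvectors: (1,0) for λ=1, (-2,-1) for λ=5.
From the initial condition, c_1 = -6, c_2 = -1.
q(ln 3) = (-6)(3^1)(0) + (-1)(3^5)(-1) = 243.

243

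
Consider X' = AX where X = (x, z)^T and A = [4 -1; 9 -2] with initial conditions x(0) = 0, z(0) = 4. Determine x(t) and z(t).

Coefficient matrix A = [[4, -1], [9, -2]].
Characteristic polynomial det(A - λI) = λ^2 - 2λ + 1 = 0.
Single eigenvalue λ = 1 with algebraic multiplicity 2.
Eigenvector v = (-1,-3); generalized eigenvector w with (A-λI)w=v is (-1,-2).
General solution: e^(t)[K_1·v + K_2·(t·v + w)].
Applying x(0)=0, z(0)=4 gives K_1=-4, K_2=4.

x(t) = -4te^(t), z(t) = -12te^(t) + 4e^(t)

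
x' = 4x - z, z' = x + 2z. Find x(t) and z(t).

Coefficient matrix A = [[4, -1], [1, 2]].
Characteristic polynomial det(A - λI) = λ^2 - 6λ + 9 = 0.
Single eigenvalue λ = 3 with algebraic multiplicity 2.
Eigenvector v = (-1,-1); generalized eigenvector w with (A-λI)w=v is (-3,-2).
General solution: e^(3t)[C_1·v + C_2·(t·v + w)].

x(t) = -C_1e^(3t) - C_2te^(3t) - 3C_2e^(3t), z(t) = -C_1e^(3t) - C_2te^(3t) - 2C_2e^(3t)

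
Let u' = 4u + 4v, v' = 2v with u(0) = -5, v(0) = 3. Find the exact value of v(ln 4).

A = [[4,4],[0,2]]; eigenvalues λ = 4, 2.
Eigenvectors: (-1,0) for λ=4, (2,-1) for λ=2.
From the initial condition, c_1 = -1, c_2 = -3.
v(ln 4) = (-1)(4^4)(0) + (-3)(4^2)(-1) = 48.

48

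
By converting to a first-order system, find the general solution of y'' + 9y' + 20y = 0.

y(t) = c_1e^(-4t) + c_2e^(-5t)

Let x_1 = y, x_2 = y'. Then x_1' = x_2 and x_2' = -20x_1 - 9x_2.
A = [[0,1],[-20,-9]]; det(A-λI) = λ^2 + 9λ + 20.
Eigenvalues λ = -4, -5 with eigenvectors (1,-4), (1,-5).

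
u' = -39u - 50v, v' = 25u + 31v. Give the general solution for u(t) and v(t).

u(t) = C_1e^(-4t)sin(5t) - 3C_1e^(-4t)cos(5t) - 3C_2e^(-4t)sin(5t) - C_2e^(-4t)cos(5t), v(t) = -C_1e^(-4t)sin(5t) + 2C_1e^(-4t)cos(5t) + 2C_2e^(-4t)sin(5t) + C_2e^(-4t)cos(5t)

Coefficient matrix A = [[-39, -50], [25, 31]].
Characteristic polynomial det(A - λI) = λ^2 + 8λ + 41 = 0.
Eigenvalues λ = -4 ± 5i (complex conjugate pair).
For λ=-4+5i: an eigenvector is (-3,2) - i(1,-1) = (-3 - i, 2 + i).
A real fundamental pair from Re and Im of e^((-4+5i)t)v: X_1 = e^(-4t)(cos(5t)·(-3,2) + sin(5t)·(1,-1)), X_2 = e^(-4t)(sin(5t)·(-3,2) - cos(5t)·(1,-1)).
General solution: C_1X_1 + C_2X_2.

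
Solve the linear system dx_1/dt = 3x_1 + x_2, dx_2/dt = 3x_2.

Coefficient matrix A = [[3, 1], [0, 3]].
Characteristic polynomial det(A - λI) = λ^2 - 6λ + 9 = 0.
Single eigenvalue λ = 3 with algebraic multiplicity 2.
Eigenvector v = (-1,0); generalized eigenvector w with (A-λI)w=v is (2,-1).
General solution: e^(3t)[K_1·v + K_2·(t·v + w)].

x_1(t) = -K_1e^(3t) - K_2te^(3t) + 2K_2e^(3t), x_2(t) = -K_2e^(3t)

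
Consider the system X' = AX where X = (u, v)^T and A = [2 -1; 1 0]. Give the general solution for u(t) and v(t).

Coefficient matrix A = [[2, -1], [1, 0]].
Characteristic polynomial det(A - λI) = λ^2 - 2λ + 1 = 0.
Single eigenvalue λ = 1 with algebraic multiplicity 2.
Eigenvector v = (-1,-1); generalized eigenvector w with (A-λI)w=v is (-2,-1).
General solution: e^(t)[C_1·v + C_2·(t·v + w)].

u(t) = -C_1e^(t) - C_2te^(t) - 2C_2e^(t), v(t) = -C_1e^(t) - C_2te^(t) - C_2e^(t)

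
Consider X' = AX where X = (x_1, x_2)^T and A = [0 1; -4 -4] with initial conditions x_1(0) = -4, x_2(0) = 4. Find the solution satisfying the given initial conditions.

Coefficient matrix A = [[0, 1], [-4, -4]].
Characteristic polynomial det(A - λI) = λ^2 + 4λ + 4 = 0.
Single eigenvalue λ = -2 with algebraic multiplicity 2.
Eigenvector v = (1,-2); generalized eigenvector w with (A-λI)w=v is (-1,3).
General solution: e^(-2t)[K_1·v + K_2·(t·v + w)].
Applying x_1(0)=-4, x_2(0)=4 gives K_1=-8, K_2=-4.

x_1(t) = -4te^(-2t) - 4e^(-2t), x_2(t) = 8te^(-2t) + 4e^(-2t)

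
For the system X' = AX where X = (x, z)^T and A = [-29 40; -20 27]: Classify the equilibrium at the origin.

stable spiral

A = [[-29,40],[-20,27]]; det(A-λI) = λ^2 + 2λ + 17.
λ = -1 ± 4i: negative real part.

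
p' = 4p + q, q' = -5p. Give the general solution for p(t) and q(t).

p(t) = K_1e^(2t)sin(t) - K_2e^(2t)cos(t), q(t) = -2K_1e^(2t)sin(t) + K_1e^(2t)cos(t) + K_2e^(2t)sin(t) + 2K_2e^(2t)cos(t)

Coefficient matrix A = [[4, 1], [-5, 0]].
Characteristic polynomial det(A - λI) = λ^2 - 4λ + 5 = 0.
Eigenvalues λ = 2 ± i (complex conjugate pair).
For λ=2+i: an eigenvector is (0,1) - i(1,-2) = (0 - i, 1 + 2i).
A real fundamental pair from Re and Im of e^((2+i)t)v: X_1 = e^(2t)(cos(t)·(0,1) + sin(t)·(1,-2)), X_2 = e^(2t)(sin(t)·(0,1) - cos(t)·(1,-2)).
General solution: K_1X_1 + K_2X_2.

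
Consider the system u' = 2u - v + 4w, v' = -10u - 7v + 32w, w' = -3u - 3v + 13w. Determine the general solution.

Coefficient matrix A = [[2, -1, 4], [-10, -7, 32], [-3, -3, 13]].
det(A - λI) = 0 gives eigenvalues λ = 4, 3, 1.
For λ=4: eigenvector (-1,-2,-1).
For λ=3: eigenvector (-1,1,0).
For λ=1: eigenvector (0,4,1).
General solution: C_1e^(4t)(-1,-2,-1) + C_2e^(3t)(-1,1,0) + C_3e^(t)(0,4,1).

u(t) = -C_1e^(4t) - C_2e^(3t), v(t) = -2C_1e^(4t) + C_2e^(3t) + 4C_3e^(t), w(t) = -C_1e^(4t) + C_3e^(t)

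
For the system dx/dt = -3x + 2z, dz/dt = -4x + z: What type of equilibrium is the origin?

stable spiral

A = [[-3,2],[-4,1]]; det(A-λI) = λ^2 + 2λ + 5.
λ = -1 ± 2i: negative real part.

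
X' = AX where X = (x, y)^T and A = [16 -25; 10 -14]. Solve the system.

x(t) = -2K_1e^(t)sin(5t) + K_1e^(t)cos(5t) + K_2e^(t)sin(5t) + 2K_2e^(t)cos(5t), y(t) = -K_1e^(t)sin(5t) + K_1e^(t)cos(5t) + K_2e^(t)sin(5t) + K_2e^(t)cos(5t)

Coefficient matrix A = [[16, -25], [10, -14]].
Characteristic polynomial det(A - λI) = λ^2 - 2λ + 26 = 0.
Eigenvalues λ = 1 ± 5i (complex conjugate pair).
For λ=1+5i: an eigenvector is (1,1) - i(-2,-1) = (1 + 2i, 1 + i).
A real fundamental pair from Re and Im of e^((1+5i)t)v: X_1 = e^(t)(cos(5t)·(1,1) + sin(5t)·(-2,-1)), X_2 = e^(t)(sin(5t)·(1,1) - cos(5t)·(-2,-1)).
General solution: K_1X_1 + K_2X_2.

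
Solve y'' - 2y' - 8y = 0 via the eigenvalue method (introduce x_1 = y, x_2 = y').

y(t) = c_1e^(4t) + c_2e^(-2t)

Let x_1 = y, x_2 = y'. Then x_1' = x_2 and x_2' = 8x_1 + 2x_2.
A = [[0,1],[8,2]]; det(A-λI) = λ^2 - 2λ - 8.
Eigenvalues λ = 4, -2 with eigenvectors (1,4), (1,-2).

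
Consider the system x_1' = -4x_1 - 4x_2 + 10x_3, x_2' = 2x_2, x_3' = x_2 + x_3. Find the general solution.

x_1(t) = K_1e^(-4t) + 2K_2e^(t) + K_3e^(2t), x_2(t) = K_3e^(2t), x_3(t) = K_2e^(t) + K_3e^(2t)

Coefficient matrix A = [[-4, -4, 10], [0, 2, 0], [0, 1, 1]].
det(A - λI) = 0 gives eigenvalues λ = -4, 1, 2.
For λ=-4: eigenvector (1,0,0).
For λ=1: eigenvector (2,0,1).
For λ=2: eigenvector (1,1,1).
General solution: K_1e^(-4t)(1,0,0) + K_2e^(t)(2,0,1) + K_3e^(2t)(1,1,1).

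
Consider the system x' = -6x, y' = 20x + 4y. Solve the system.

x(t) = -K_2e^(-6t), y(t) = -K_1e^(4t) + 2K_2e^(-6t)

Coefficient matrix A = [[-6, 0], [20, 4]].
Characteristic polynomial det(A - λI) = λ^2 + 2λ - 24 = 0.
Eigenvalues λ = 4, -6.
For λ=4: (A-λI) row 1 is [-10, 0], so an eigenvector is (0, -1).
For λ=-6: (A-λI) row 2 is [20, 10], so an eigenvector is (-1, 2).
General solution: K_1e^(4t)(0,-1) + K_2e^(-6t)(-1,2).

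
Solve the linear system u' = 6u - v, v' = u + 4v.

u(t) = c_1e^(5t) + c_2te^(5t) - c_2e^(5t), v(t) = c_1e^(5t) + c_2te^(5t) - 2c_2e^(5t)

Coefficient matrix A = [[6, -1], [1, 4]].
Characteristic polynomial det(A - λI) = λ^2 - 10λ + 25 = 0.
Single eigenvalue λ = 5 with algebraic multiplicity 2.
Eigenvector v = (1,1); generalized eigenvector w with (A-λI)w=v is (-1,-2).
General solution: e^(5t)[c_1·v + c_2·(t·v + w)].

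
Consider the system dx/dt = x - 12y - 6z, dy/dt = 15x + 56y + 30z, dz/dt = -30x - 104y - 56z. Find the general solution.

Coefficient matrix A = [[1, -12, -6], [15, 56, 30], [-30, -104, -56]].
det(A - λI) = 0 gives eigenvalues λ = 1, -4, 4.
For λ=1: eigenvector (1,3,-6).
For λ=-4: eigenvector (0,1,-2).
For λ=4: eigenvector (-2,0,1).
General solution: K_1e^(t)(1,3,-6) + K_2e^(-4t)(0,1,-2) + K_3e^(4t)(-2,0,1).

x(t) = K_1e^(t) - 2K_3e^(4t), y(t) = 3K_1e^(t) + K_2e^(-4t), z(t) = -6K_1e^(t) - 2K_2e^(-4t) + K_3e^(4t)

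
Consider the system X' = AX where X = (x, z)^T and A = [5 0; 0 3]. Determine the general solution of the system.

x(t) = c_2e^(5t), z(t) = -c_1e^(3t)

Coefficient matrix A = [[5, 0], [0, 3]].
Characteristic polynomial det(A - λI) = λ^2 - 8λ + 15 = 0.
Eigenvalues λ = 3, 5.
For λ=3: (A-λI) row 1 is [2, 0], so an eigenvector is (0, -1).
For λ=5: (A-λI) row 2 is [0, -2], so an eigenvector is (1, 0).
General solution: c_1e^(3t)(0,-1) + c_2e^(5t)(1,0).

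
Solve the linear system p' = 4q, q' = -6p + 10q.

p(t) = K_1e^(4t) + 2K_2e^(6t), q(t) = K_1e^(4t) + 3K_2e^(6t)

Coefficient matrix A = [[0, 4], [-6, 10]].
Characteristic polynomial det(A - λI) = λ^2 - 10λ + 24 = 0.
Eigenvalues λ = 4, 6.
For λ=4: (A-λI) row 1 is [-4, 4], so an eigenvector is (1, 1).
For λ=6: (A-λI) row 1 is [-6, 4], so an eigenvector is (2, 3).
General solution: K_1e^(4t)(1,1) + K_2e^(6t)(2,3).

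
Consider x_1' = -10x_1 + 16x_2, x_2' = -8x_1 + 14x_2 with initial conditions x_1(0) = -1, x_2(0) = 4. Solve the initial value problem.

x_1(t) = 9e^(6t) - 10e^(-2t), x_2(t) = 9e^(6t) - 5e^(-2t)

Coefficient matrix A = [[-10, 16], [-8, 14]].
Characteristic polynomial det(A - λI) = λ^2 - 4λ - 12 = 0.
Eigenvalues λ = 6, -2.
For λ=6: (A-λI) row 1 is [-16, 16], so an eigenvector is (-1, -1).
For λ=-2: (A-λI) row 1 is [-8, 16], so an eigenvector is (-2, -1).
General solution: C_1e^(6t)(-1,-1) + C_2e^(-2t)(-2,-1).
Applying x_1(0)=-1, x_2(0)=4 gives C_1=-9, C_2=5.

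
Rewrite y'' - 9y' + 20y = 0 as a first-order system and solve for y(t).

Let x_1 = y, x_2 = y'. Then x_1' = x_2 and x_2' = -20x_1 + 9x_2.
A = [[0,1],[-20,9]]; det(A-λI) = λ^2 - 9λ + 20.
Eigenvalues λ = 4, 5 with eigenvectors (1,4), (1,5).

y(t) = C_1e^(4t) + C_2e^(5t)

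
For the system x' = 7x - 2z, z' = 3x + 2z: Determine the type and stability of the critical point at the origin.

A = [[7,-2],[3,2]]; det(A-λI) = λ^2 - 9λ + 20.
λ = 5, 4: both positive.

unstable node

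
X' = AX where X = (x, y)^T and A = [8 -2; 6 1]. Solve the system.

x(t) = -K_1e^(4t) - 2K_2e^(5t), y(t) = -2K_1e^(4t) - 3K_2e^(5t)

Coefficient matrix A = [[8, -2], [6, 1]].
Characteristic polynomial det(A - λI) = λ^2 - 9λ + 20 = 0.
Eigenvalues λ = 4, 5.
For λ=4: (A-λI) row 1 is [4, -2], so an eigenvector is (-1, -2).
For λ=5: (A-λI) row 1 is [3, -2], so an eigenvector is (-2, -3).
General solution: K_1e^(4t)(-1,-2) + K_2e^(5t)(-2,-3).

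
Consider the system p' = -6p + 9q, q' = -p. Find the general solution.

p(t) = -3c_1e^(-3t) - 3c_2te^(-3t) - 2c_2e^(-3t), q(t) = -c_1e^(-3t) - c_2te^(-3t) - c_2e^(-3t)

Coefficient matrix A = [[-6, 9], [-1, 0]].
Characteristic polynomial det(A - λI) = λ^2 + 6λ + 9 = 0.
Single eigenvalue λ = -3 with algebraic multiplicity 2.
Eigenvector v = (-3,-1); generalized eigenvector w with (A-λI)w=v is (-2,-1).
General solution: e^(-3t)[c_1·v + c_2·(t·v + w)].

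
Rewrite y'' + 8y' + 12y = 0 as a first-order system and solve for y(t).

y(t) = C_1e^(-6t) + C_2e^(-2t)

Let x_1 = y, x_2 = y'. Then x_1' = x_2 and x_2' = -12x_1 - 8x_2.
A = [[0,1],[-12,-8]]; det(A-λI) = λ^2 + 8λ + 12.
Eigenvalues λ = -6, -2 with eigenvectors (1,-6), (1,-2).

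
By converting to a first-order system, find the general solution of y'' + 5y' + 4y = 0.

y(t) = c_1e^(-4t) + c_2e^(-t)

Let x_1 = y, x_2 = y'. Then x_1' = x_2 and x_2' = -4x_1 - 5x_2.
A = [[0,1],[-4,-5]]; det(A-λI) = λ^2 + 5λ + 4.
Eigenvalues λ = -4, -1 with eigenvectors (1,-4), (1,-1).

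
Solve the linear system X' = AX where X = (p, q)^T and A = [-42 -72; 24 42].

Coefficient matrix A = [[-42, -72], [24, 42]].
Characteristic polynomial det(A - λI) = λ^2 - 36 = 0.
Eigenvalues λ = 6, -6.
For λ=6: (A-λI) row 1 is [-48, -72], so an eigenvector is (-3, 2).
For λ=-6: (A-λI) row 1 is [-36, -72], so an eigenvector is (2, -1).
General solution: C_1e^(6t)(-3,2) + C_2e^(-6t)(2,-1).

p(t) = -3C_1e^(6t) + 2C_2e^(-6t), q(t) = 2C_1e^(6t) - C_2e^(-6t)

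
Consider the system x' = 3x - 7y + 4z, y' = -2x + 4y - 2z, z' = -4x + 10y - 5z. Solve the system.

x(t) = -C_1e^(t) - C_2e^(2t) - C_3e^(-t), y(t) = 2C_1e^(t) + C_2e^(2t), z(t) = 4C_1e^(t) + 2C_2e^(2t) + C_3e^(-t)

Coefficient matrix A = [[3, -7, 4], [-2, 4, -2], [-4, 10, -5]].
det(A - λI) = 0 gives eigenvalues λ = 1, 2, -1.
For λ=1: eigenvector (-1,2,4).
For λ=2: eigenvector (-1,1,2).
For λ=-1: eigenvector (-1,0,1).
General solution: C_1e^(t)(-1,2,4) + C_2e^(2t)(-1,1,2) + C_3e^(-t)(-1,0,1).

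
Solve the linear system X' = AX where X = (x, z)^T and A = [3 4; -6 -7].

Coefficient matrix A = [[3, 4], [-6, -7]].
Characteristic polynomial det(A - λI) = λ^2 + 4λ + 3 = 0.
Eigenvalues λ = -1, -3.
For λ=-1: (A-λI) row 1 is [4, 4], so an eigenvector is (1, -1).
For λ=-3: (A-λI) row 1 is [6, 4], so an eigenvector is (-2, 3).
General solution: c_1e^(-t)(1,-1) + c_2e^(-3t)(-2,3).

x(t) = c_1e^(-t) - 2c_2e^(-3t), z(t) = -c_1e^(-t) + 3c_2e^(-3t)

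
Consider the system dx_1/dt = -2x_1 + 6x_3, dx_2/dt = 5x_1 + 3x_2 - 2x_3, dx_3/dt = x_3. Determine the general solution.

Coefficient matrix A = [[-2, 0, 6], [5, 3, -2], [0, 0, 1]].
det(A - λI) = 0 gives eigenvalues λ = 3, -2, 1.
For λ=3: eigenvector (0,1,0).
For λ=-2: eigenvector (1,-1,0).
For λ=1: eigenvector (2,-4,1).
General solution: C_1e^(3t)(0,1,0) + C_2e^(-2t)(1,-1,0) + C_3e^(t)(2,-4,1).

x_1(t) = C_2e^(-2t) + 2C_3e^(t), x_2(t) = C_1e^(3t) - C_2e^(-2t) - 4C_3e^(t), x_3(t) = C_3e^(t)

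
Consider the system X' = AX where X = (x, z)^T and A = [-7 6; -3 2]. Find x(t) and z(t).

x(t) = K_1e^(-t) - 2K_2e^(-4t), z(t) = K_1e^(-t) - K_2e^(-4t)

Coefficient matrix A = [[-7, 6], [-3, 2]].
Characteristic polynomial det(A - λI) = λ^2 + 5λ + 4 = 0.
Eigenvalues λ = -1, -4.
For λ=-1: (A-λI) row 1 is [-6, 6], so an eigenvector is (1, 1).
For λ=-4: (A-λI) row 1 is [-3, 6], so an eigenvector is (-2, -1).
General solution: K_1e^(-t)(1,1) + K_2e^(-4t)(-2,-1).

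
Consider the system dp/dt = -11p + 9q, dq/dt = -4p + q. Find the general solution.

p(t) = 3K_1e^(-5t) + 3K_2te^(-5t) - 2K_2e^(-5t), q(t) = 2K_1e^(-5t) + 2K_2te^(-5t) - K_2e^(-5t)

Coefficient matrix A = [[-11, 9], [-4, 1]].
Characteristic polynomial det(A - λI) = λ^2 + 10λ + 25 = 0.
Single eigenvalue λ = -5 with algebraic multiplicity 2.
Eigenvector v = (3,2); generalized eigenvector w with (A-λI)w=v is (-2,-1).
General solution: e^(-5t)[K_1·v + K_2·(t·v + w)].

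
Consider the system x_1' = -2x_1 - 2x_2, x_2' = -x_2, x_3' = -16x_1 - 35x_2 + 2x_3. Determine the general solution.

Coefficient matrix A = [[-2, -2, 0], [0, -1, 0], [-16, -35, 2]].
det(A - λI) = 0 gives eigenvalues λ = -1, -2, 2.
For λ=-1: eigenvector (-2,1,1).
For λ=-2: eigenvector (1,0,4).
For λ=2: eigenvector (0,0,1).
General solution: c_1e^(-t)(-2,1,1) + c_2e^(-2t)(1,0,4) + c_3e^(2t)(0,0,1).

x_1(t) = -2c_1e^(-t) + c_2e^(-2t), x_2(t) = c_1e^(-t), x_3(t) = c_1e^(-t) + 4c_2e^(-2t) + c_3e^(2t)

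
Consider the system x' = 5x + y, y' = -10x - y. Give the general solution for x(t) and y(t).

x(t) = -K_1e^(2t)sin(t) + K_2e^(2t)cos(t), y(t) = 3K_1e^(2t)sin(t) - K_1e^(2t)cos(t) - K_2e^(2t)sin(t) - 3K_2e^(2t)cos(t)

Coefficient matrix A = [[5, 1], [-10, -1]].
Characteristic polynomial det(A - λI) = λ^2 - 4λ + 5 = 0.
Eigenvalues λ = 2 ± i (complex conjugate pair).
For λ=2+i: an eigenvector is (0,-1) - i(-1,3) = (0 + i, -1 - 3i).
A real fundamental pair from Re and Im of e^((2+i)t)v: X_1 = e^(2t)(cos(t)·(0,-1) + sin(t)·(-1,3)), X_2 = e^(2t)(sin(t)·(0,-1) - cos(t)·(-1,3)).
General solution: K_1X_1 + K_2X_2.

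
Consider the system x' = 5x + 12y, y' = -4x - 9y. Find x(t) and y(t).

Coefficient matrix A = [[5, 12], [-4, -9]].
Characteristic polynomial det(A - λI) = λ^2 + 4λ + 3 = 0.
Eigenvalues λ = -3, -1.
For λ=-3: (A-λI) row 1 is [8, 12], so an eigenvector is (-3, 2).
For λ=-1: (A-λI) row 1 is [6, 12], so an eigenvector is (2, -1).
General solution: K_1e^(-3t)(-3,2) + K_2e^(-t)(2,-1).

x(t) = -3K_1e^(-3t) + 2K_2e^(-t), y(t) = 2K_1e^(-3t) - K_2e^(-t)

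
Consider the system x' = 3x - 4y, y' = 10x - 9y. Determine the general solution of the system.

x(t) = -C_1e^(-3t)sin(2t) + C_1e^(-3t)cos(2t) + C_2e^(-3t)sin(2t) + C_2e^(-3t)cos(2t), y(t) = -C_1e^(-3t)sin(2t) + 2C_1e^(-3t)cos(2t) + 2C_2e^(-3t)sin(2t) + C_2e^(-3t)cos(2t)

Coefficient matrix A = [[3, -4], [10, -9]].
Characteristic polynomial det(A - λI) = λ^2 + 6λ + 13 = 0.
Eigenvalues λ = -3 ± 2i (complex conjugate pair).
For λ=-3+2i: an eigenvector is (1,2) - i(-1,-1) = (1 + i, 2 + i).
A real fundamental pair from Re and Im of e^((-3+2i)t)v: X_1 = e^(-3t)(cos(2t)·(1,2) + sin(2t)·(-1,-1)), X_2 = e^(-3t)(sin(2t)·(1,2) - cos(2t)·(-1,-1)).
General solution: C_1X_1 + C_2X_2.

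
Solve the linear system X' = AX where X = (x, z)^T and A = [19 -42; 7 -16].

x(t) = -2c_1e^(-2t) - 3c_2e^(5t), z(t) = -c_1e^(-2t) - c_2e^(5t)

Coefficient matrix A = [[19, -42], [7, -16]].
Characteristic polynomial det(A - λI) = λ^2 - 3λ - 10 = 0.
Eigenvalues λ = -2, 5.
For λ=-2: (A-λI) row 1 is [21, -42], so an eigenvector is (-2, -1).
For λ=5: (A-λI) row 1 is [14, -42], so an eigenvector is (-3, -1).
General solution: c_1e^(-2t)(-2,-1) + c_2e^(5t)(-3,-1).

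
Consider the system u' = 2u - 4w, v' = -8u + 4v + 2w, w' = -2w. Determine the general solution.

Coefficient matrix A = [[2, 0, -4], [-8, 4, 2], [0, 0, -2]].
det(A - λI) = 0 gives eigenvalues λ = 2, 4, -2.
For λ=2: eigenvector (-1,-4,0).
For λ=4: eigenvector (0,1,0).
For λ=-2: eigenvector (1,1,1).
General solution: C_1e^(2t)(-1,-4,0) + C_2e^(4t)(0,1,0) + C_3e^(-2t)(1,1,1).

u(t) = -C_1e^(2t) + C_3e^(-2t), v(t) = -4C_1e^(2t) + C_2e^(4t) + C_3e^(-2t), w(t) = C_3e^(-2t)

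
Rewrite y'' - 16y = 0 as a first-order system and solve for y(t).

Let x_1 = y, x_2 = y'. Then x_1' = x_2 and x_2' = 16x_1.
A = [[0,1],[16,0]]; det(A-λI) = λ^2 - 16.
Eigenvalues λ = -4, 4 with eigenvectors (1,-4), (1,4).

y(t) = K_1e^(-4t) + K_2e^(4t)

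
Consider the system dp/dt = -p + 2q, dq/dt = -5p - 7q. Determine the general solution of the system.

Coefficient matrix A = [[-1, 2], [-5, -7]].
Characteristic polynomial det(A - λI) = λ^2 + 8λ + 17 = 0.
Eigenvalues λ = -4 ± i (complex conjugate pair).
For λ=-4+i: an eigenvector is (-1,1) - i(-1,2) = (-1 + i, 1 - 2i).
A real fundamental pair from Re and Im of e^((-4+i)t)v: X_1 = e^(-4t)(cos(t)·(-1,1) + sin(t)·(-1,2)), X_2 = e^(-4t)(sin(t)·(-1,1) - cos(t)·(-1,2)).
General solution: C_1X_1 + C_2X_2.

p(t) = -C_1e^(-4t)sin(t) - C_1e^(-4t)cos(t) - C_2e^(-4t)sin(t) + C_2e^(-4t)cos(t), q(t) = 2C_1e^(-4t)sin(t) + C_1e^(-4t)cos(t) + C_2e^(-4t)sin(t) - 2C_2e^(-4t)cos(t)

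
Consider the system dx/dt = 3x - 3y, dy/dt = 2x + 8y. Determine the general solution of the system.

Coefficient matrix A = [[3, -3], [2, 8]].
Characteristic polynomial det(A - λI) = λ^2 - 11λ + 30 = 0.
Eigenvalues λ = 6, 5.
For λ=6: (A-λI) row 1 is [-3, -3], so an eigenvector is (1, -1).
For λ=5: (A-λI) row 1 is [-2, -3], so an eigenvector is (-3, 2).
General solution: c_1e^(6t)(1,-1) + c_2e^(5t)(-3,2).

x(t) = c_1e^(6t) - 3c_2e^(5t), y(t) = -c_1e^(6t) + 2c_2e^(5t)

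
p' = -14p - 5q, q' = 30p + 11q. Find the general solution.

Coefficient matrix A = [[-14, -5], [30, 11]].
Characteristic polynomial det(A - λI) = λ^2 + 3λ - 4 = 0.
Eigenvalues λ = 1, -4.
For λ=1: (A-λI) row 1 is [-15, -5], so an eigenvector is (1, -3).
For λ=-4: (A-λI) row 1 is [-10, -5], so an eigenvector is (1, -2).
General solution: c_1e^(t)(1,-3) + c_2e^(-4t)(1,-2).

p(t) = c_1e^(t) + c_2e^(-4t), q(t) = -3c_1e^(t) - 2c_2e^(-4t)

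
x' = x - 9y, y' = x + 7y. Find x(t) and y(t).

x(t) = -3C_1e^(4t) - 3C_2te^(4t) + C_2e^(4t), y(t) = C_1e^(4t) + C_2te^(4t)

Coefficient matrix A = [[1, -9], [1, 7]].
Characteristic polynomial det(A - λI) = λ^2 - 8λ + 16 = 0.
Single eigenvalue λ = 4 with algebraic multiplicity 2.
Eigenvector v = (-3,1); generalized eigenvector w with (A-λI)w=v is (1,0).
General solution: e^(4t)[C_1·v + C_2·(t·v + w)].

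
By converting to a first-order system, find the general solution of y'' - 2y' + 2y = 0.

y(t) = c_1e^(t)cos(t) + c_2e^(t)sin(t)

Let x_1 = y, x_2 = y'. Then x_1' = x_2 and x_2' = -2x_1 + 2x_2.
A = [[0,1],[-2,2]]; det(A-λI) = λ^2 - 2λ + 2.
Eigenvalues λ = 1 ± i.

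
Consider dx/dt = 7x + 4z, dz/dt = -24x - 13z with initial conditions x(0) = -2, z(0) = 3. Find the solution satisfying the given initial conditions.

Coefficient matrix A = [[7, 4], [-24, -13]].
Characteristic polynomial det(A - λI) = λ^2 + 6λ + 5 = 0.
Eigenvalues λ = -5, -1.
For λ=-5: (A-λI) row 1 is [12, 4], so an eigenvector is (1, -3).
For λ=-1: (A-λI) row 1 is [8, 4], so an eigenvector is (-1, 2).
General solution: c_1e^(-5t)(1,-3) + c_2e^(-t)(-1,2).
Applying x(0)=-2, z(0)=3 gives c_1=1, c_2=3.

x(t) = -3e^(-t) + e^(-5t), z(t) = 6e^(-t) - 3e^(-5t)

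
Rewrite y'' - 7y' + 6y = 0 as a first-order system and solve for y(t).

Let x_1 = y, x_2 = y'. Then x_1' = x_2 and x_2' = -6x_1 + 7x_2.
A = [[0,1],[-6,7]]; det(A-λI) = λ^2 - 7λ + 6.
Eigenvalues λ = 1, 6 with eigenvectors (1,1), (1,6).

y(t) = K_1e^(t) + K_2e^(6t)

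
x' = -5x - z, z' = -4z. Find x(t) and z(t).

Coefficient matrix A = [[-5, -1], [0, -4]].
Characteristic polynomial det(A - λI) = λ^2 + 9λ + 20 = 0.
Eigenvalues λ = -5, -4.
For λ=-5: (A-λI) row 1 is [0, -1], so an eigenvector is (-1, 0).
For λ=-4: (A-λI) row 1 is [-1, -1], so an eigenvector is (1, -1).
General solution: K_1e^(-5t)(-1,0) + K_2e^(-4t)(1,-1).

x(t) = -K_1e^(-5t) + K_2e^(-4t), z(t) = -K_2e^(-4t)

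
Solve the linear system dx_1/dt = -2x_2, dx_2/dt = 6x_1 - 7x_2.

Coefficient matrix A = [[0, -2], [6, -7]].
Characteristic polynomial det(A - λI) = λ^2 + 7λ + 12 = 0.
Eigenvalues λ = -4, -3.
For λ=-4: (A-λI) row 1 is [4, -2], so an eigenvector is (-1, -2).
For λ=-3: (A-λI) row 1 is [3, -2], so an eigenvector is (2, 3).
General solution: c_1e^(-4t)(-1,-2) + c_2e^(-3t)(2,3).

x_1(t) = -c_1e^(-4t) + 2c_2e^(-3t), x_2(t) = -2c_1e^(-4t) + 3c_2e^(-3t)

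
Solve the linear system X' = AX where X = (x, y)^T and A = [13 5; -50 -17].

x(t) = c_1e^(-2t)sin(5t) - c_2e^(-2t)cos(5t), y(t) = -3c_1e^(-2t)sin(5t) + c_1e^(-2t)cos(5t) + c_2e^(-2t)sin(5t) + 3c_2e^(-2t)cos(5t)

Coefficient matrix A = [[13, 5], [-50, -17]].
Characteristic polynomial det(A - λI) = λ^2 + 4λ + 29 = 0.
Eigenvalues λ = -2 ± 5i (complex conjugate pair).
For λ=-2+5i: an eigenvector is (0,1) - i(1,-3) = (0 - i, 1 + 3i).
A real fundamental pair from Re and Im of e^((-2+5i)t)v: X_1 = e^(-2t)(cos(5t)·(0,1) + sin(5t)·(1,-3)), X_2 = e^(-2t)(sin(5t)·(0,1) - cos(5t)·(1,-3)).
General solution: c_1X_1 + c_2X_2.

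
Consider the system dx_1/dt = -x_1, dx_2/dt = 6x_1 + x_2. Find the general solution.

x_1(t) = -K_2e^(-t), x_2(t) = K_1e^(t) + 3K_2e^(-t)

Coefficient matrix A = [[-1, 0], [6, 1]].
Characteristic polynomial det(A - λI) = λ^2 - 1 = 0.
Eigenvalues λ = 1, -1.
For λ=1: (A-λI) row 1 is [-2, 0], so an eigenvector is (0, 1).
For λ=-1: (A-λI) row 2 is [6, 2], so an eigenvector is (-1, 3).
General solution: K_1e^(t)(0,1) + K_2e^(-t)(-1,3).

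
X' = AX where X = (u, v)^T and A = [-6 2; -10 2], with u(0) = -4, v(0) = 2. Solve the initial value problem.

u(t) = 10e^(-2t)sin(2t) - 4e^(-2t)cos(2t), v(t) = 24e^(-2t)sin(2t) + 2e^(-2t)cos(2t)

Coefficient matrix A = [[-6, 2], [-10, 2]].
Characteristic polynomial det(A - λI) = λ^2 + 4λ + 8 = 0.
Eigenvalues λ = -2 ± 2i (complex conjugate pair).
For λ=-2+2i: an eigenvector is (-1,-2) - i(0,1) = (-1, -2 - i).
A real fundamental pair from Re and Im of e^((-2+2i)t)v: X_1 = e^(-2t)(cos(2t)·(-1,-2) + sin(2t)·(0,1)), X_2 = e^(-2t)(sin(2t)·(-1,-2) - cos(2t)·(0,1)).
General solution: K_1X_1 + K_2X_2.
Applying u(0)=-4, v(0)=2 gives K_1=4, K_2=-10.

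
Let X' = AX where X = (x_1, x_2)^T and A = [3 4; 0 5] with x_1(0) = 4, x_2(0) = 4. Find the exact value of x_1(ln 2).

A = [[3,4],[0,5]]; eigenvalues λ = 3, 5.
Eigenvectors: (1,0) for λ=3, (2,1) for λ=5.
From the initial condition, c_1 = -4, c_2 = 4.
x_1(ln 2) = (-4)(2^3)(1) + (4)(2^5)(2) = 224.

224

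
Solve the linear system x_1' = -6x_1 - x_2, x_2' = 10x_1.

Coefficient matrix A = [[-6, -1], [10, 0]].
Characteristic polynomial det(A - λI) = λ^2 + 6λ + 10 = 0.
Eigenvalues λ = -3 ± i (complex conjugate pair).
For λ=-3+i: an eigenvector is (-1,3) - i(0,-1) = (-1, 3 + i).
A real fundamental pair from Re and Im of e^((-3+i)t)v: X_1 = e^(-3t)(cos(t)·(-1,3) + sin(t)·(0,-1)), X_2 = e^(-3t)(sin(t)·(-1,3) - cos(t)·(0,-1)).
General solution: c_1X_1 + c_2X_2.

x_1(t) = -c_1e^(-3t)cos(t) - c_2e^(-3t)sin(t), x_2(t) = -c_1e^(-3t)sin(t) + 3c_1e^(-3t)cos(t) + 3c_2e^(-3t)sin(t) + c_2e^(-3t)cos(t)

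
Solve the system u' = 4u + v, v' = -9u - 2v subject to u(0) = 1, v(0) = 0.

Coefficient matrix A = [[4, 1], [-9, -2]].
Characteristic polynomial det(A - λI) = λ^2 - 2λ + 1 = 0.
Single eigenvalue λ = 1 with algebraic multiplicity 2.
Eigenvector v = (1,-3); generalized eigenvector w with (A-λI)w=v is (0,1).
General solution: e^(t)[c_1·v + c_2·(t·v + w)].
Applying u(0)=1, v(0)=0 gives c_1=1, c_2=3.

u(t) = 3te^(t) + e^(t), v(t) = -9te^(t)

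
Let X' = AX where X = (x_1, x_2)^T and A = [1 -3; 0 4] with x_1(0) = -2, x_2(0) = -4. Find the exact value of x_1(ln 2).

A = [[1,-3],[0,4]]; eigenvalues λ = 1, 4.
Eigenvectors: (1,0) for λ=1, (-1,1) for λ=4.
From the initial condition, c_1 = -6, c_2 = -4.
x_1(ln 2) = (-6)(2^1)(1) + (-4)(2^4)(-1) = 52.

52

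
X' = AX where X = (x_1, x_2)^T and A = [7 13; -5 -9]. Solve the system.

Coefficient matrix A = [[7, 13], [-5, -9]].
Characteristic polynomial det(A - λI) = λ^2 + 2λ + 2 = 0.
Eigenvalues λ = -1 ± i (complex conjugate pair).
For λ=-1+i: an eigenvector is (-3,2) - i(2,-1) = (-3 - 2i, 2 + i).
A real fundamental pair from Re and Im of e^((-1+i)t)v: X_1 = e^(-t)(cos(t)·(-3,2) + sin(t)·(2,-1)), X_2 = e^(-t)(sin(t)·(-3,2) - cos(t)·(2,-1)).
General solution: K_1X_1 + K_2X_2.

x_1(t) = 2K_1e^(-t)sin(t) - 3K_1e^(-t)cos(t) - 3K_2e^(-t)sin(t) - 2K_2e^(-t)cos(t), x_2(t) = -K_1e^(-t)sin(t) + 2K_1e^(-t)cos(t) + 2K_2e^(-t)sin(t) + K_2e^(-t)cos(t)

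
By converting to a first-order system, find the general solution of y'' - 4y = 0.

y(t) = K_1e^(2t) + K_2e^(-2t)

Let x_1 = y, x_2 = y'. Then x_1' = x_2 and x_2' = 4x_1.
A = [[0,1],[4,0]]; det(A-λI) = λ^2 - 4.
Eigenvalues λ = 2, -2 with eigenvectors (1,2), (1,-2).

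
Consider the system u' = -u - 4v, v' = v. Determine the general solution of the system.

u(t) = -2c_1e^(t) - c_2e^(-t), v(t) = c_1e^(t)

Coefficient matrix A = [[-1, -4], [0, 1]].
Characteristic polynomial det(A - λI) = λ^2 - 1 = 0.
Eigenvalues λ = 1, -1.
For λ=1: (A-λI) row 1 is [-2, -4], so an eigenvector is (-2, 1).
For λ=-1: (A-λI) row 1 is [0, -4], so an eigenvector is (-1, 0).
General solution: c_1e^(t)(-2,1) + c_2e^(-t)(-1,0).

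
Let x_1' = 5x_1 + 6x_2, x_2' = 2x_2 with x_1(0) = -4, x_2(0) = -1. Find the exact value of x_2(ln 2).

-4

A = [[5,6],[0,2]]; eigenvalues λ = 2, 5.
Eigenvectors: (-2,1) for λ=2, (1,0) for λ=5.
From the initial condition, c_1 = -1, c_2 = -6.
x_2(ln 2) = (-1)(2^2)(1) + (-6)(2^5)(0) = -4.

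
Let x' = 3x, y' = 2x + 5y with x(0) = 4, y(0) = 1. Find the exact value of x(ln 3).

A = [[3,0],[2,5]]; eigenvalues λ = 3, 5.
Eigenvectors: (-1,1) for λ=3, (0,1) for λ=5.
From the initial condition, c_1 = -4, c_2 = 5.
x(ln 3) = (-4)(3^3)(-1) + (5)(3^5)(0) = 108.

108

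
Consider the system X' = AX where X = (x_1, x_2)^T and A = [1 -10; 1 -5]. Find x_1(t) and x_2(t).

x_1(t) = C_1e^(-2t)sin(t) - 3C_1e^(-2t)cos(t) - 3C_2e^(-2t)sin(t) - C_2e^(-2t)cos(t), x_2(t) = -C_1e^(-2t)cos(t) - C_2e^(-2t)sin(t)

Coefficient matrix A = [[1, -10], [1, -5]].
Characteristic polynomial det(A - λI) = λ^2 + 4λ + 5 = 0.
Eigenvalues λ = -2 ± i (complex conjugate pair).
For λ=-2+i: an eigenvector is (-3,-1) - i(1,0) = (-3 - i, -1).
A real fundamental pair from Re and Im of e^((-2+i)t)v: X_1 = e^(-2t)(cos(t)·(-3,-1) + sin(t)·(1,0)), X_2 = e^(-2t)(sin(t)·(-3,-1) - cos(t)·(1,0)).
General solution: C_1X_1 + C_2X_2.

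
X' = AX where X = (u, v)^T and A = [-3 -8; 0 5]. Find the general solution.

u(t) = C_1e^(5t) - C_2e^(-3t), v(t) = -C_1e^(5t)

Coefficient matrix A = [[-3, -8], [0, 5]].
Characteristic polynomial det(A - λI) = λ^2 - 2λ - 15 = 0.
Eigenvalues λ = 5, -3.
For λ=5: (A-λI) row 1 is [-8, -8], so an eigenvector is (1, -1).
For λ=-3: (A-λI) row 1 is [0, -8], so an eigenvector is (-1, 0).
General solution: C_1e^(5t)(1,-1) + C_2e^(-3t)(-1,0).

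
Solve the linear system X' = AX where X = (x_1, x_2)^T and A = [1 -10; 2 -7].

x_1(t) = c_1e^(-3t)sin(2t) - 2c_1e^(-3t)cos(2t) - 2c_2e^(-3t)sin(2t) - c_2e^(-3t)cos(2t), x_2(t) = -c_1e^(-3t)cos(2t) - c_2e^(-3t)sin(2t)

Coefficient matrix A = [[1, -10], [2, -7]].
Characteristic polynomial det(A - λI) = λ^2 + 6λ + 13 = 0.
Eigenvalues λ = -3 ± 2i (complex conjugate pair).
For λ=-3+2i: an eigenvector is (-2,-1) - i(1,0) = (-2 - i, -1).
A real fundamental pair from Re and Im of e^((-3+2i)t)v: X_1 = e^(-3t)(cos(2t)·(-2,-1) + sin(2t)·(1,0)), X_2 = e^(-3t)(sin(2t)·(-2,-1) - cos(2t)·(1,0)).
General solution: c_1X_1 + c_2X_2.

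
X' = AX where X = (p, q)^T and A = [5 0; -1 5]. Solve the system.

Coefficient matrix A = [[5, 0], [-1, 5]].
Characteristic polynomial det(A - λI) = λ^2 - 10λ + 25 = 0.
Single eigenvalue λ = 5 with algebraic multiplicity 2.
Eigenvector v = (0,-1); generalized eigenvector w with (A-λI)w=v is (1,1).
General solution: e^(5t)[c_1·v + c_2·(t·v + w)].

p(t) = c_2e^(5t), q(t) = -c_1e^(5t) - c_2te^(5t) + c_2e^(5t)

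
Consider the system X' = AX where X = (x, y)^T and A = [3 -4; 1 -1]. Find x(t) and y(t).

x(t) = -2c_1e^(t) - 2c_2te^(t) - 3c_2e^(t), y(t) = -c_1e^(t) - c_2te^(t) - c_2e^(t)

Coefficient matrix A = [[3, -4], [1, -1]].
Characteristic polynomial det(A - λI) = λ^2 - 2λ + 1 = 0.
Single eigenvalue λ = 1 with algebraic multiplicity 2.
Eigenvector v = (-2,-1); generalized eigenvector w with (A-λI)w=v is (-3,-1).
General solution: e^(t)[c_1·v + c_2·(t·v + w)].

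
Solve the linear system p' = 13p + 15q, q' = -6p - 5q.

p(t) = C_1e^(4t)sin(3t) + 2C_1e^(4t)cos(3t) + 2C_2e^(4t)sin(3t) - C_2e^(4t)cos(3t), q(t) = -C_1e^(4t)sin(3t) - C_1e^(4t)cos(3t) - C_2e^(4t)sin(3t) + C_2e^(4t)cos(3t)

Coefficient matrix A = [[13, 15], [-6, -5]].
Characteristic polynomial det(A - λI) = λ^2 - 8λ + 25 = 0.
Eigenvalues λ = 4 ± 3i (complex conjugate pair).
For λ=4+3i: an eigenvector is (2,-1) - i(1,-1) = (2 - i, -1 + i).
A real fundamental pair from Re and Im of e^((4+3i)t)v: X_1 = e^(4t)(cos(3t)·(2,-1) + sin(3t)·(1,-1)), X_2 = e^(4t)(sin(3t)·(2,-1) - cos(3t)·(1,-1)).
General solution: C_1X_1 + C_2X_2.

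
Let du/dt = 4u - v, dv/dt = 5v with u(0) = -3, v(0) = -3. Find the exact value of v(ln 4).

-3072

A = [[4,-1],[0,5]]; eigenvalues λ = 4, 5.
Eigenvectors: (1,0) for λ=4, (1,-1) for λ=5.
From the initial condition, c_1 = -6, c_2 = 3.
v(ln 4) = (-6)(4^4)(0) + (3)(4^5)(-1) = -3072.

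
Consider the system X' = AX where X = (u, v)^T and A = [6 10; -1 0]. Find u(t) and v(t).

Coefficient matrix A = [[6, 10], [-1, 0]].
Characteristic polynomial det(A - λI) = λ^2 - 6λ + 10 = 0.
Eigenvalues λ = 3 ± i (complex conjugate pair).
For λ=3+i: an eigenvector is (1,0) - i(3,-1) = (1 - 3i, 0 + i).
A real fundamental pair from Re and Im of e^((3+i)t)v: X_1 = e^(3t)(cos(t)·(1,0) + sin(t)·(3,-1)), X_2 = e^(3t)(sin(t)·(1,0) - cos(t)·(3,-1)).
General solution: K_1X_1 + K_2X_2.

u(t) = 3K_1e^(3t)sin(t) + K_1e^(3t)cos(t) + K_2e^(3t)sin(t) - 3K_2e^(3t)cos(t), v(t) = -K_1e^(3t)sin(t) + K_2e^(3t)cos(t)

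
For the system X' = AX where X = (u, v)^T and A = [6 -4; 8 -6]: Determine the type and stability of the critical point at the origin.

A = [[6,-4],[8,-6]]; det(A-λI) = λ^2 - 4.
λ = 2, -2: opposite signs.

saddle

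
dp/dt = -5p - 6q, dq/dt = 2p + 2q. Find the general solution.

p(t) = -3C_1e^(-t) + 2C_2e^(-2t), q(t) = 2C_1e^(-t) - C_2e^(-2t)

Coefficient matrix A = [[-5, -6], [2, 2]].
Characteristic polynomial det(A - λI) = λ^2 + 3λ + 2 = 0.
Eigenvalues λ = -1, -2.
For λ=-1: (A-λI) row 1 is [-4, -6], so an eigenvector is (-3, 2).
For λ=-2: (A-λI) row 1 is [-3, -6], so an eigenvector is (2, -1).
General solution: C_1e^(-t)(-3,2) + C_2e^(-2t)(2,-1).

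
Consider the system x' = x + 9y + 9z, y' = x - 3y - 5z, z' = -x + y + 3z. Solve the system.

x(t) = K_1e^(t) + 3K_3e^(-2t), y(t) = -K_1e^(t) + K_2e^(2t) - 2K_3e^(-2t), z(t) = K_1e^(t) - K_2e^(2t) + K_3e^(-2t)

Coefficient matrix A = [[1, 9, 9], [1, -3, -5], [-1, 1, 3]].
det(A - λI) = 0 gives eigenvalues λ = 1, 2, -2.
For λ=1: eigenvector (1,-1,1).
For λ=2: eigenvector (0,1,-1).
For λ=-2: eigenvector (3,-2,1).
General solution: K_1e^(t)(1,-1,1) + K_2e^(2t)(0,1,-1) + K_3e^(-2t)(3,-2,1).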